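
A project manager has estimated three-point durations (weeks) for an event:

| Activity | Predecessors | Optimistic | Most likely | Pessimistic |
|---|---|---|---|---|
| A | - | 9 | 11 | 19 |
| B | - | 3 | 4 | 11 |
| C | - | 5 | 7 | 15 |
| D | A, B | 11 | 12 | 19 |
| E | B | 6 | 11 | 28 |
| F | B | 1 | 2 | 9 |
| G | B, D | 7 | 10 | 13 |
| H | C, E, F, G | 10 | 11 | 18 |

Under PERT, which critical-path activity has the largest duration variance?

te_A = (9 + 4·11 + 19)/6 = 72/6 = 12; σ²_A = ((19−9)/6)² = 2.778
te_B = (3 + 4·4 + 11)/6 = 30/6 = 5; σ²_B = ((11−3)/6)² = 1.778
te_C = (5 + 4·7 + 15)/6 = 48/6 = 8; σ²_C = ((15−5)/6)² = 2.778
te_D = (11 + 4·12 + 19)/6 = 78/6 = 13; σ²_D = ((19−11)/6)² = 1.778
te_E = (6 + 4·11 + 28)/6 = 78/6 = 13; σ²_E = ((28−6)/6)² = 13.444
te_F = (1 + 4·2 + 9)/6 = 18/6 = 3; σ²_F = ((9−1)/6)² = 1.778
te_G = (7 + 4·10 + 13)/6 = 60/6 = 10; σ²_G = ((13−7)/6)² = 1.000
te_H = (10 + 4·11 + 18)/6 = 72/6 = 12; σ²_H = ((18−10)/6)² = 1.778

Forward pass:
ES_A = 0; EF_A = 12
ES_B = 0; EF_B = 5
ES_C = 0; EF_C = 8
ES_D = max(EF_A=12, EF_B=5) = 12; EF_D = 12+13 = 25
ES_E = 5; EF_E = 5+13 = 18
ES_F = 5; EF_F = 5+3 = 8
ES_G = max(EF_B=5, EF_D=25) = 25; EF_G = 25+10 = 35
ES_H = max(EF_C=8, EF_E=18, EF_F=8, EF_G=35) = 35; EF_H = 35+12 = 47
Expected project duration μ = 47 weeks. Critical path: A → D → G → H.

Variances on critical path: σ²_A=2.778, σ²_D=1.778, σ²_G=1.000, σ²_H=1.778.
Largest is σ²_A = 2.778.

A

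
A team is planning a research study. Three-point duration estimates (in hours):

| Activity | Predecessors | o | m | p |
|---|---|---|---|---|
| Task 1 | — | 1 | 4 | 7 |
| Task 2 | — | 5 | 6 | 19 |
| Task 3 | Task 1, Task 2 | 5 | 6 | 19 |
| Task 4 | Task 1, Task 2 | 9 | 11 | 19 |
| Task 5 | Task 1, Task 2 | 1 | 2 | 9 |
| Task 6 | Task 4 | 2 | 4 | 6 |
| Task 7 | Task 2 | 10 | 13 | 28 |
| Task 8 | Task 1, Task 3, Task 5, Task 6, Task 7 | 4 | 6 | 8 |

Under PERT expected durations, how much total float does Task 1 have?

4 hours

te_Task 1 = (1 + 4·4 + 7)/6 = 24/6 = 4
te_Task 2 = (5 + 4·6 + 19)/6 = 48/6 = 8
te_Task 3 = (5 + 4·6 + 19)/6 = 48/6 = 8
te_Task 4 = (9 + 4·11 + 19)/6 = 72/6 = 12
te_Task 5 = (1 + 4·2 + 9)/6 = 18/6 = 3
te_Task 6 = (2 + 4·4 + 6)/6 = 24/6 = 4
te_Task 7 = (10 + 4·13 + 28)/6 = 90/6 = 15
te_Task 8 = (4 + 4·6 + 8)/6 = 36/6 = 6

Forward pass:
ES_Task 1 = 0; EF_Task 1 = 4
ES_Task 2 = 0; EF_Task 2 = 8
ES_Task 3 = max(EF_Task 1=4, EF_Task 2=8) = 8; EF_Task 3 = 8+8 = 16
ES_Task 4 = max(EF_Task 1=4, EF_Task 2=8) = 8; EF_Task 4 = 8+12 = 20
ES_Task 5 = max(EF_Task 1=4, EF_Task 2=8) = 8; EF_Task 5 = 8+3 = 11
ES_Task 6 = 20; EF_Task 6 = 20+4 = 24
ES_Task 7 = 8; EF_Task 7 = 8+15 = 23
ES_Task 8 = max(EF_Task 1=4, EF_Task 3=16, EF_Task 5=11, EF_Task 6=24, EF_Task 7=23) = 24; EF_Task 8 = 24+6 = 30
Expected project duration μ = 30 hours. Critical path: Task 2 → Task 4 → Task 6 → Task 8.

Backward pass:
LF_Task 8 = 30; LS_Task 8 = 30−6 = 24
LF_Task 7 = LS_Task 8 = 24; LS_Task 7 = 24−15 = 9
LF_Task 6 = LS_Task 8 = 24; LS_Task 6 = 24−4 = 20
LF_Task 5 = LS_Task 8 = 24; LS_Task 5 = 24−3 = 21
LF_Task 4 = LS_Task 6 = 20; LS_Task 4 = 20−12 = 8
LF_Task 3 = LS_Task 8 = 24; LS_Task 3 = 24−8 = 16
LF_Task 2 = min(LS_Task 3=16, LS_Task 4=8, LS_Task 5=21, LS_Task 7=9) = 8; LS_Task 2 = 8−8 = 0
LF_Task 1 = min(LS_Task 3=16, LS_Task 4=8, LS_Task 5=21, LS_Task 8=24) = 8; LS_Task 1 = 8−4 = 4
Slack_Task 1 = LS_Task 1 − ES_Task 1 = 4 − 0 = 4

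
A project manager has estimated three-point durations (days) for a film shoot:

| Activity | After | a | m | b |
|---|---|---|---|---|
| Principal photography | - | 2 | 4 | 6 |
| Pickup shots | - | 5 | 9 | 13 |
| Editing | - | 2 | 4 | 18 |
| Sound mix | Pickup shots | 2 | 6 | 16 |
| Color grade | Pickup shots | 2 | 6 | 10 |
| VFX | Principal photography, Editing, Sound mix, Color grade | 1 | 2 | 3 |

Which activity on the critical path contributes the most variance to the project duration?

Sound mix

te_Principal photography = (2 + 4·4 + 6)/6 = 24/6 = 4; σ²_Principal photography = ((6−2)/6)² = 0.444
te_Pickup shots = (5 + 4·9 + 13)/6 = 54/6 = 9; σ²_Pickup shots = ((13−5)/6)² = 1.778
te_Editing = (2 + 4·4 + 18)/6 = 36/6 = 6; σ²_Editing = ((18−2)/6)² = 7.111
te_Sound mix = (2 + 4·6 + 16)/6 = 42/6 = 7; σ²_Sound mix = ((16−2)/6)² = 5.444
te_Color grade = (2 + 4·6 + 10)/6 = 36/6 = 6; σ²_Color grade = ((10−2)/6)² = 1.778
te_VFX = (1 + 4·2 + 3)/6 = 12/6 = 2; σ²_VFX = ((3−1)/6)² = 0.111

Forward pass:
ES_Principal photography = 0; EF_Principal photography = 4
ES_Pickup shots = 0; EF_Pickup shots = 9
ES_Editing = 0; EF_Editing = 6
ES_Sound mix = 9; EF_Sound mix = 9+7 = 16
ES_Color grade = 9; EF_Color grade = 9+6 = 15
ES_VFX = max(EF_Principal photography=4, EF_Editing=6, EF_Sound mix=16, EF_Color grade=15) = 16; EF_VFX = 16+2 = 18
Expected project duration μ = 18 days. Critical path: Pickup shots → Sound mix → VFX.

Variances on critical path: σ²_Pickup shots=1.778, σ²_Sound mix=5.444, σ²_VFX=0.111.
Largest is σ²_Sound mix = 5.444.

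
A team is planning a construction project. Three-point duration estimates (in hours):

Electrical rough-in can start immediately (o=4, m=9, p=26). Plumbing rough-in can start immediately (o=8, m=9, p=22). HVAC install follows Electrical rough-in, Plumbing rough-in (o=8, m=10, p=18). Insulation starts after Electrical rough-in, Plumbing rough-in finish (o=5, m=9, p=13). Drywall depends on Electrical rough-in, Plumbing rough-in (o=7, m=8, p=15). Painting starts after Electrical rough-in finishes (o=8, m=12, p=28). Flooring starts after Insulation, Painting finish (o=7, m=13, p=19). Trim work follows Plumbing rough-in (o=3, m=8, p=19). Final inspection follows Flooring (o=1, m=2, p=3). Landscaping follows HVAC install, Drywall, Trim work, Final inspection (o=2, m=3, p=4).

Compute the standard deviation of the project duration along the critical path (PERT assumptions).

te_Electrical rough-in = (4 + 4·9 + 26)/6 = 66/6 = 11; σ²_Electrical rough-in = ((26−4)/6)² = 13.444
te_Plumbing rough-in = (8 + 4·9 + 22)/6 = 66/6 = 11; σ²_Plumbing rough-in = ((22−8)/6)² = 5.444
te_HVAC install = (8 + 4·10 + 18)/6 = 66/6 = 11; σ²_HVAC install = ((18−8)/6)² = 2.778
te_Insulation = (5 + 4·9 + 13)/6 = 54/6 = 9; σ²_Insulation = ((13−5)/6)² = 1.778
te_Drywall = (7 + 4·8 + 15)/6 = 54/6 = 9; σ²_Drywall = ((15−7)/6)² = 1.778
te_Painting = (8 + 4·12 + 28)/6 = 84/6 = 14; σ²_Painting = ((28−8)/6)² = 11.111
te_Flooring = (7 + 4·13 + 19)/6 = 78/6 = 13; σ²_Flooring = ((19−7)/6)² = 4.000
te_Trim work = (3 + 4·8 + 19)/6 = 54/6 = 9; σ²_Trim work = ((19−3)/6)² = 7.111
te_Final inspection = (1 + 4·2 + 3)/6 = 12/6 = 2; σ²_Final inspection = ((3−1)/6)² = 0.111
te_Landscaping = (2 + 4·3 + 4)/6 = 18/6 = 3; σ²_Landscaping = ((4−2)/6)² = 0.111

Forward pass:
ES_Electrical rough-in = 0; EF_Electrical rough-in = 11
ES_Plumbing rough-in = 0; EF_Plumbing rough-in = 11
ES_HVAC install = max(EF_Electrical rough-in=11, EF_Plumbing rough-in=11) = 11; EF_HVAC install = 11+11 = 22
ES_Insulation = max(EF_Electrical rough-in=11, EF_Plumbing rough-in=11) = 11; EF_Insulation = 11+9 = 20
ES_Drywall = max(EF_Electrical rough-in=11, EF_Plumbing rough-in=11) = 11; EF_Drywall = 11+9 = 20
ES_Painting = 11; EF_Painting = 11+14 = 25
ES_Flooring = max(EF_Insulation=20, EF_Painting=25) = 25; EF_Flooring = 25+13 = 38
ES_Trim work = 11; EF_Trim work = 11+9 = 20
ES_Final inspection = 38; EF_Final inspection = 38+2 = 40
ES_Landscaping = max(EF_HVAC install=22, EF_Drywall=20, EF_Trim work=20, EF_Final inspection=40) = 40; EF_Landscaping = 40+3 = 43
Expected project duration μ = 43 hours. Critical path: Electrical rough-in → Painting → Flooring → Final inspection → Landscaping.

Variance along critical path = 13.444 + 11.111 + 4.000 + 0.111 + 0.111 = 28.778
σ = √28.778 = 5.364 hours

5.36 hours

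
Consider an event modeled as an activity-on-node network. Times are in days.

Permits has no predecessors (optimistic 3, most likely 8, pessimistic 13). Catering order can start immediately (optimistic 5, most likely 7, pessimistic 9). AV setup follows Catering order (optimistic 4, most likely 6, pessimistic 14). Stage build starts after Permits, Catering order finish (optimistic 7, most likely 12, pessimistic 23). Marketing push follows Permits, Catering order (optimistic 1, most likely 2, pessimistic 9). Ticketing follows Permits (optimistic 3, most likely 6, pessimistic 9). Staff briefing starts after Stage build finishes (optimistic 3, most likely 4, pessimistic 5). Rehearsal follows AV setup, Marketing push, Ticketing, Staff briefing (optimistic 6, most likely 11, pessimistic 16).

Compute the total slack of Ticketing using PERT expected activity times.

te_Permits = (3 + 4·8 + 13)/6 = 48/6 = 8
te_Catering order = (5 + 4·7 + 9)/6 = 42/6 = 7
te_AV setup = (4 + 4·6 + 14)/6 = 42/6 = 7
te_Stage build = (7 + 4·12 + 23)/6 = 78/6 = 13
te_Marketing push = (1 + 4·2 + 9)/6 = 18/6 = 3
te_Ticketing = (3 + 4·6 + 9)/6 = 36/6 = 6
te_Staff briefing = (3 + 4·4 + 5)/6 = 24/6 = 4
te_Rehearsal = (6 + 4·11 + 16)/6 = 66/6 = 11

Forward pass:
ES_Permits = 0; EF_Permits = 8
ES_Catering order = 0; EF_Catering order = 7
ES_AV setup = 7; EF_AV setup = 7+7 = 14
ES_Stage build = max(EF_Permits=8, EF_Catering order=7) = 8; EF_Stage build = 8+13 = 21
ES_Marketing push = max(EF_Permits=8, EF_Catering order=7) = 8; EF_Marketing push = 8+3 = 11
ES_Ticketing = 8; EF_Ticketing = 8+6 = 14
ES_Staff briefing = 21; EF_Staff briefing = 21+4 = 25
ES_Rehearsal = max(EF_AV setup=14, EF_Marketing push=11, EF_Ticketing=14, EF_Staff briefing=25) = 25; EF_Rehearsal = 25+11 = 36
Expected project duration μ = 36 days. Critical path: Permits → Stage build → Staff briefing → Rehearsal.

Backward pass:
LF_Rehearsal = 36; LS_Rehearsal = 36−11 = 25
LF_Staff briefing = LS_Rehearsal = 25; LS_Staff briefing = 25−4 = 21
LF_Ticketing = LS_Rehearsal = 25; LS_Ticketing = 25−6 = 19
LF_Marketing push = LS_Rehearsal = 25; LS_Marketing push = 25−3 = 22
LF_Stage build = LS_Staff briefing = 21; LS_Stage build = 21−13 = 8
LF_AV setup = LS_Rehearsal = 25; LS_AV setup = 25−7 = 18
LF_Catering order = min(LS_AV setup=18, LS_Stage build=8, LS_Marketing push=22) = 8; LS_Catering order = 8−7 = 1
LF_Permits = min(LS_Stage build=8, LS_Marketing push=22, LS_Ticketing=19) = 8; LS_Permits = 8−8 = 0
Slack_Ticketing = LS_Ticketing − ES_Ticketing = 19 − 8 = 11

11 days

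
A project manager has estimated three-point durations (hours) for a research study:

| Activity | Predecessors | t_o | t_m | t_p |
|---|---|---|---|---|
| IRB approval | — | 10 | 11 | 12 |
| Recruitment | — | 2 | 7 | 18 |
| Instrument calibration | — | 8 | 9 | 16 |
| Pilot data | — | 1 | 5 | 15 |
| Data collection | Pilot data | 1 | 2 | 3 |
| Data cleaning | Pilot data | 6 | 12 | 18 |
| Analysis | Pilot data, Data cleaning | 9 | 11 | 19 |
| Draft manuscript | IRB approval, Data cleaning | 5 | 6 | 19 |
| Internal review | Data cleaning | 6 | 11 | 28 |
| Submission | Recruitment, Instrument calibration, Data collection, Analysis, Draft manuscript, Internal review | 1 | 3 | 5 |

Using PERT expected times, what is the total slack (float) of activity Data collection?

te_IRB approval = (10 + 4·11 + 12)/6 = 66/6 = 11
te_Recruitment = (2 + 4·7 + 18)/6 = 48/6 = 8
te_Instrument calibration = (8 + 4·9 + 16)/6 = 60/6 = 10
te_Pilot data = (1 + 4·5 + 15)/6 = 36/6 = 6
te_Data collection = (1 + 4·2 + 3)/6 = 12/6 = 2
te_Data cleaning = (6 + 4·12 + 18)/6 = 72/6 = 12
te_Analysis = (9 + 4·11 + 19)/6 = 72/6 = 12
te_Draft manuscript = (5 + 4·6 + 19)/6 = 48/6 = 8
te_Internal review = (6 + 4·11 + 28)/6 = 78/6 = 13
te_Submission = (1 + 4·3 + 5)/6 = 18/6 = 3

Forward pass:
ES_IRB approval = 0; EF_IRB approval = 11
ES_Recruitment = 0; EF_Recruitment = 8
ES_Instrument calibration = 0; EF_Instrument calibration = 10
ES_Pilot data = 0; EF_Pilot data = 6
ES_Data collection = 6; EF_Data collection = 6+2 = 8
ES_Data cleaning = 6; EF_Data cleaning = 6+12 = 18
ES_Analysis = max(EF_Pilot data=6, EF_Data cleaning=18) = 18; EF_Analysis = 18+12 = 30
ES_Draft manuscript = max(EF_IRB approval=11, EF_Data cleaning=18) = 18; EF_Draft manuscript = 18+8 = 26
ES_Internal review = 18; EF_Internal review = 18+13 = 31
ES_Submission = max(EF_Recruitment=8, EF_Instrument calibration=10, EF_Data collection=8, EF_Analysis=30, EF_Draft manuscript=26, EF_Internal review=31) = 31; EF_Submission = 31+3 = 34
Expected project duration μ = 34 hours. Critical path: Pilot data → Data cleaning → Internal review → Submission.

Backward pass:
LF_Submission = 34; LS_Submission = 34−3 = 31
LF_Internal review = LS_Submission = 31; LS_Internal review = 31−13 = 18
LF_Draft manuscript = LS_Submission = 31; LS_Draft manuscript = 31−8 = 23
LF_Analysis = LS_Submission = 31; LS_Analysis = 31−12 = 19
LF_Data cleaning = min(LS_Analysis=19, LS_Draft manuscript=23, LS_Internal review=18) = 18; LS_Data cleaning = 18−12 = 6
LF_Data collection = LS_Submission = 31; LS_Data collection = 31−2 = 29
LF_Pilot data = min(LS_Data collection=29, LS_Data cleaning=6, LS_Analysis=19) = 6; LS_Pilot data = 6−6 = 0
LF_Instrument calibration = LS_Submission = 31; LS_Instrument calibration = 31−10 = 21
LF_Recruitment = LS_Submission = 31; LS_Recruitment = 31−8 = 23
LF_IRB approval = LS_Draft manuscript = 23; LS_IRB approval = 23−11 = 12
Slack_Data collection = LS_Data collection − ES_Data collection = 29 − 6 = 23

23 hours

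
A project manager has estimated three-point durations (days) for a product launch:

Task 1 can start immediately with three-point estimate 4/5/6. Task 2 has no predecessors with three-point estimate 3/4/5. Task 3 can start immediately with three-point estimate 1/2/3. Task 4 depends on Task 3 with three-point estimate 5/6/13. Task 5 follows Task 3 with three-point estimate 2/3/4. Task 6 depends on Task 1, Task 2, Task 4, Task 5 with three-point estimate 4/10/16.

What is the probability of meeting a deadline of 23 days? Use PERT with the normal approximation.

0.950

te_Task 1 = (4 + 4·5 + 6)/6 = 30/6 = 5; σ²_Task 1 = ((6−4)/6)² = 0.111
te_Task 2 = (3 + 4·4 + 5)/6 = 24/6 = 4; σ²_Task 2 = ((5−3)/6)² = 0.111
te_Task 3 = (1 + 4·2 + 3)/6 = 12/6 = 2; σ²_Task 3 = ((3−1)/6)² = 0.111
te_Task 4 = (5 + 4·6 + 13)/6 = 42/6 = 7; σ²_Task 4 = ((13−5)/6)² = 1.778
te_Task 5 = (2 + 4·3 + 4)/6 = 18/6 = 3; σ²_Task 5 = ((4−2)/6)² = 0.111
te_Task 6 = (4 + 4·10 + 16)/6 = 60/6 = 10; σ²_Task 6 = ((16−4)/6)² = 4.000

Forward pass:
ES_Task 1 = 0; EF_Task 1 = 5
ES_Task 2 = 0; EF_Task 2 = 4
ES_Task 3 = 0; EF_Task 3 = 2
ES_Task 4 = 2; EF_Task 4 = 2+7 = 9
ES_Task 5 = 2; EF_Task 5 = 2+3 = 5
ES_Task 6 = max(EF_Task 1=5, EF_Task 2=4, EF_Task 4=9, EF_Task 5=5) = 9; EF_Task 6 = 9+10 = 19
Expected project duration μ = 19 days. Critical path: Task 3 → Task 4 → Task 6.

Variance along critical path = 0.111 + 1.778 + 4.000 = 5.889; σ = √5.889 = 2.427 days.
Z = (23 − 19) / 2.427 = 1.648
P(T ≤ 23) = Φ(1.648) ≈ 0.950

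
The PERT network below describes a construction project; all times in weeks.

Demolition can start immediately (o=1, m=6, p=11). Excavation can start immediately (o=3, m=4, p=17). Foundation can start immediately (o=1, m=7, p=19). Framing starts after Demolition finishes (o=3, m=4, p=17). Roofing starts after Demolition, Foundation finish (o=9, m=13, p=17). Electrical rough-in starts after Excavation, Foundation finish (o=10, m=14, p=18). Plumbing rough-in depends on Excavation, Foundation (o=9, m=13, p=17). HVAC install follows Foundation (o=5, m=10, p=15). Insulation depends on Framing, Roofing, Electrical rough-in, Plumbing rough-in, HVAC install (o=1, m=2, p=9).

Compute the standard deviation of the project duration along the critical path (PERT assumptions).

3.54 weeks

te_Demolition = (1 + 4·6 + 11)/6 = 36/6 = 6; σ²_Demolition = ((11−1)/6)² = 2.778
te_Excavation = (3 + 4·4 + 17)/6 = 36/6 = 6; σ²_Excavation = ((17−3)/6)² = 5.444
te_Foundation = (1 + 4·7 + 19)/6 = 48/6 = 8; σ²_Foundation = ((19−1)/6)² = 9.000
te_Framing = (3 + 4·4 + 17)/6 = 36/6 = 6; σ²_Framing = ((17−3)/6)² = 5.444
te_Roofing = (9 + 4·13 + 17)/6 = 78/6 = 13; σ²_Roofing = ((17−9)/6)² = 1.778
te_Electrical rough-in = (10 + 4·14 + 18)/6 = 84/6 = 14; σ²_Electrical rough-in = ((18−10)/6)² = 1.778
te_Plumbing rough-in = (9 + 4·13 + 17)/6 = 78/6 = 13; σ²_Plumbing rough-in = ((17−9)/6)² = 1.778
te_HVAC install = (5 + 4·10 + 15)/6 = 60/6 = 10; σ²_HVAC install = ((15−5)/6)² = 2.778
te_Insulation = (1 + 4·2 + 9)/6 = 18/6 = 3; σ²_Insulation = ((9−1)/6)² = 1.778

Forward pass:
ES_Demolition = 0; EF_Demolition = 6
ES_Excavation = 0; EF_Excavation = 6
ES_Foundation = 0; EF_Foundation = 8
ES_Framing = 6; EF_Framing = 6+6 = 12
ES_Roofing = max(EF_Demolition=6, EF_Foundation=8) = 8; EF_Roofing = 8+13 = 21
ES_Electrical rough-in = max(EF_Excavation=6, EF_Foundation=8) = 8; EF_Electrical rough-in = 8+14 = 22
ES_Plumbing rough-in = max(EF_Excavation=6, EF_Foundation=8) = 8; EF_Plumbing rough-in = 8+13 = 21
ES_HVAC install = 8; EF_HVAC install = 8+10 = 18
ES_Insulation = max(EF_Framing=12, EF_Roofing=21, EF_Electrical rough-in=22, EF_Plumbing rough-in=21, EF_HVAC install=18) = 22; EF_Insulation = 22+3 = 25
Expected project duration μ = 25 weeks. Critical path: Foundation → Electrical rough-in → Insulation.

Variance along critical path = 9.000 + 1.778 + 1.778 = 12.556
σ = √12.556 = 3.543 weeks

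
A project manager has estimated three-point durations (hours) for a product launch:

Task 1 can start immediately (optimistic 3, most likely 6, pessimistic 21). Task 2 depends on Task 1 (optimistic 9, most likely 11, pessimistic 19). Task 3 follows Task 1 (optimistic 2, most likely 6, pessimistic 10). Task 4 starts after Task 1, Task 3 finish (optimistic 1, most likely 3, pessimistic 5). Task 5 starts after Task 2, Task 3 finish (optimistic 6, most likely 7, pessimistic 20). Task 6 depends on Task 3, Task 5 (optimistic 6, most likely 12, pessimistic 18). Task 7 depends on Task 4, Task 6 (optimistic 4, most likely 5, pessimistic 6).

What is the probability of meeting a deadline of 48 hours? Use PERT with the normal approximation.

0.667

te_Task 1 = (3 + 4·6 + 21)/6 = 48/6 = 8; σ²_Task 1 = ((21−3)/6)² = 9.000
te_Task 2 = (9 + 4·11 + 19)/6 = 72/6 = 12; σ²_Task 2 = ((19−9)/6)² = 2.778
te_Task 3 = (2 + 4·6 + 10)/6 = 36/6 = 6; σ²_Task 3 = ((10−2)/6)² = 1.778
te_Task 4 = (1 + 4·3 + 5)/6 = 18/6 = 3; σ²_Task 4 = ((5−1)/6)² = 0.444
te_Task 5 = (6 + 4·7 + 20)/6 = 54/6 = 9; σ²_Task 5 = ((20−6)/6)² = 5.444
te_Task 6 = (6 + 4·12 + 18)/6 = 72/6 = 12; σ²_Task 6 = ((18−6)/6)² = 4.000
te_Task 7 = (4 + 4·5 + 6)/6 = 30/6 = 5; σ²_Task 7 = ((6−4)/6)² = 0.111

Forward pass:
ES_Task 1 = 0; EF_Task 1 = 8
ES_Task 2 = 8; EF_Task 2 = 8+12 = 20
ES_Task 3 = 8; EF_Task 3 = 8+6 = 14
ES_Task 4 = max(EF_Task 1=8, EF_Task 3=14) = 14; EF_Task 4 = 14+3 = 17
ES_Task 5 = max(EF_Task 2=20, EF_Task 3=14) = 20; EF_Task 5 = 20+9 = 29
ES_Task 6 = max(EF_Task 3=14, EF_Task 5=29) = 29; EF_Task 6 = 29+12 = 41
ES_Task 7 = max(EF_Task 4=17, EF_Task 6=41) = 41; EF_Task 7 = 41+5 = 46
Expected project duration μ = 46 hours. Critical path: Task 1 → Task 2 → Task 5 → Task 6 → Task 7.

Variance along critical path = 9.000 + 2.778 + 5.444 + 4.000 + 0.111 = 21.333; σ = √21.333 = 4.619 hours.
Z = (48 − 46) / 4.619 = 0.433
P(T ≤ 48) = Φ(0.433) ≈ 0.667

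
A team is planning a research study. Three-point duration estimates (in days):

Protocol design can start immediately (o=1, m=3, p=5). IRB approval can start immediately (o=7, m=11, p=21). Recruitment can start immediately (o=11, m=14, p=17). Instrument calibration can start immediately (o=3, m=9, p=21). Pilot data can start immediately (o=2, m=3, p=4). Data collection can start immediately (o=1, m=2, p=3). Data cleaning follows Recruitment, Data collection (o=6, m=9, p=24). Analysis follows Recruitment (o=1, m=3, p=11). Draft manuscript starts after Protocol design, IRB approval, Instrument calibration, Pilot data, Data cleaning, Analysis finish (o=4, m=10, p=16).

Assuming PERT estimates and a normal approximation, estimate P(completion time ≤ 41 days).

0.946

te_Protocol design = (1 + 4·3 + 5)/6 = 18/6 = 3; σ²_Protocol design = ((5−1)/6)² = 0.444
te_IRB approval = (7 + 4·11 + 21)/6 = 72/6 = 12; σ²_IRB approval = ((21−7)/6)² = 5.444
te_Recruitment = (11 + 4·14 + 17)/6 = 84/6 = 14; σ²_Recruitment = ((17−11)/6)² = 1.000
te_Instrument calibration = (3 + 4·9 + 21)/6 = 60/6 = 10; σ²_Instrument calibration = ((21−3)/6)² = 9.000
te_Pilot data = (2 + 4·3 + 4)/6 = 18/6 = 3; σ²_Pilot data = ((4−2)/6)² = 0.111
te_Data collection = (1 + 4·2 + 3)/6 = 12/6 = 2; σ²_Data collection = ((3−1)/6)² = 0.111
te_Data cleaning = (6 + 4·9 + 24)/6 = 66/6 = 11; σ²_Data cleaning = ((24−6)/6)² = 9.000
te_Analysis = (1 + 4·3 + 11)/6 = 24/6 = 4; σ²_Analysis = ((11−1)/6)² = 2.778
te_Draft manuscript = (4 + 4·10 + 16)/6 = 60/6 = 10; σ²_Draft manuscript = ((16−4)/6)² = 4.000

Forward pass:
ES_Protocol design = 0; EF_Protocol design = 3
ES_IRB approval = 0; EF_IRB approval = 12
ES_Recruitment = 0; EF_Recruitment = 14
ES_Instrument calibration = 0; EF_Instrument calibration = 10
ES_Pilot data = 0; EF_Pilot data = 3
ES_Data collection = 0; EF_Data collection = 2
ES_Data cleaning = max(EF_Recruitment=14, EF_Data collection=2) = 14; EF_Data cleaning = 14+11 = 25
ES_Analysis = 14; EF_Analysis = 14+4 = 18
ES_Draft manuscript = max(EF_Protocol design=3, EF_IRB approval=12, EF_Instrument calibration=10, EF_Pilot data=3, EF_Data cleaning=25, EF_Analysis=18) = 25; EF_Draft manuscript = 25+10 = 35
Expected project duration μ = 35 days. Critical path: Recruitment → Data cleaning → Draft manuscript.

Variance along critical path = 1.000 + 9.000 + 4.000 = 14.000; σ = √14.000 = 3.742 days.
Z = (41 − 35) / 3.742 = 1.604
P(T ≤ 41) = Φ(1.604) ≈ 0.946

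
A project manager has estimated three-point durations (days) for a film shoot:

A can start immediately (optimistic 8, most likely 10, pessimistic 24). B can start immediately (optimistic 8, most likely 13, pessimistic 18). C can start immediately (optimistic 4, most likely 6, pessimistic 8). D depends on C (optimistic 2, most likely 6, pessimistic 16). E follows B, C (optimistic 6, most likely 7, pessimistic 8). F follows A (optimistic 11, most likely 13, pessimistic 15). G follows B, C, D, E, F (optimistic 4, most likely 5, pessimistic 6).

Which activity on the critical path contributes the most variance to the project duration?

A

te_A = (8 + 4·10 + 24)/6 = 72/6 = 12; σ²_A = ((24−8)/6)² = 7.111
te_B = (8 + 4·13 + 18)/6 = 78/6 = 13; σ²_B = ((18−8)/6)² = 2.778
te_C = (4 + 4·6 + 8)/6 = 36/6 = 6; σ²_C = ((8−4)/6)² = 0.444
te_D = (2 + 4·6 + 16)/6 = 42/6 = 7; σ²_D = ((16−2)/6)² = 5.444
te_E = (6 + 4·7 + 8)/6 = 42/6 = 7; σ²_E = ((8−6)/6)² = 0.111
te_F = (11 + 4·13 + 15)/6 = 78/6 = 13; σ²_F = ((15−11)/6)² = 0.444
te_G = (4 + 4·5 + 6)/6 = 30/6 = 5; σ²_G = ((6−4)/6)² = 0.111

Forward pass:
ES_A = 0; EF_A = 12
ES_B = 0; EF_B = 13
ES_C = 0; EF_C = 6
ES_D = 6; EF_D = 6+7 = 13
ES_E = max(EF_B=13, EF_C=6) = 13; EF_E = 13+7 = 20
ES_F = 12; EF_F = 12+13 = 25
ES_G = max(EF_B=13, EF_C=6, EF_D=13, EF_E=20, EF_F=25) = 25; EF_G = 25+5 = 30
Expected project duration μ = 30 days. Critical path: A → F → G.

Variances on critical path: σ²_A=7.111, σ²_F=0.444, σ²_G=0.111.
Largest is σ²_A = 7.111.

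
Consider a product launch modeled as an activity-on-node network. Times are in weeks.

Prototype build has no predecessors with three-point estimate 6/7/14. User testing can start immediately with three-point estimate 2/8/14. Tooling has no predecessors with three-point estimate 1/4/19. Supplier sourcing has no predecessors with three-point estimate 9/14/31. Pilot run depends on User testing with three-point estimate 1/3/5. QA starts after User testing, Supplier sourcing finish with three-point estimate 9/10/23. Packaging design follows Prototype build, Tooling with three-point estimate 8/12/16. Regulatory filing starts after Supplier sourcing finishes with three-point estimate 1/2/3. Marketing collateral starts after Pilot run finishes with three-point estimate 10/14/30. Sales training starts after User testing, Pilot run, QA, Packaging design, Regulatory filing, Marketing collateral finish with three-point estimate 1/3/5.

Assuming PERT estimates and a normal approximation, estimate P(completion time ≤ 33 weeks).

0.675

te_Prototype build = (6 + 4·7 + 14)/6 = 48/6 = 8; σ²_Prototype build = ((14−6)/6)² = 1.778
te_User testing = (2 + 4·8 + 14)/6 = 48/6 = 8; σ²_User testing = ((14−2)/6)² = 4.000
te_Tooling = (1 + 4·4 + 19)/6 = 36/6 = 6; σ²_Tooling = ((19−1)/6)² = 9.000
te_Supplier sourcing = (9 + 4·14 + 31)/6 = 96/6 = 16; σ²_Supplier sourcing = ((31−9)/6)² = 13.444
te_Pilot run = (1 + 4·3 + 5)/6 = 18/6 = 3; σ²_Pilot run = ((5−1)/6)² = 0.444
te_QA = (9 + 4·10 + 23)/6 = 72/6 = 12; σ²_QA = ((23−9)/6)² = 5.444
te_Packaging design = (8 + 4·12 + 16)/6 = 72/6 = 12; σ²_Packaging design = ((16−8)/6)² = 1.778
te_Regulatory filing = (1 + 4·2 + 3)/6 = 12/6 = 2; σ²_Regulatory filing = ((3−1)/6)² = 0.111
te_Marketing collateral = (10 + 4·14 + 30)/6 = 96/6 = 16; σ²_Marketing collateral = ((30−10)/6)² = 11.111
te_Sales training = (1 + 4·3 + 5)/6 = 18/6 = 3; σ²_Sales training = ((5−1)/6)² = 0.444

Forward pass:
ES_Prototype build = 0; EF_Prototype build = 8
ES_User testing = 0; EF_User testing = 8
ES_Tooling = 0; EF_Tooling = 6
ES_Supplier sourcing = 0; EF_Supplier sourcing = 16
ES_Pilot run = 8; EF_Pilot run = 8+3 = 11
ES_QA = max(EF_User testing=8, EF_Supplier sourcing=16) = 16; EF_QA = 16+12 = 28
ES_Packaging design = max(EF_Prototype build=8, EF_Tooling=6) = 8; EF_Packaging design = 8+12 = 20
ES_Regulatory filing = 16; EF_Regulatory filing = 16+2 = 18
ES_Marketing collateral = 11; EF_Marketing collateral = 11+16 = 27
ES_Sales training = max(EF_User testing=8, EF_Pilot run=11, EF_QA=28, EF_Packaging design=20, EF_Regulatory filing=18, EF_Marketing collateral=27) = 28; EF_Sales training = 28+3 = 31
Expected project duration μ = 31 weeks. Critical path: Supplier sourcing → QA → Sales training.

Variance along critical path = 13.444 + 5.444 + 0.444 = 19.333; σ = √19.333 = 4.397 weeks.
Z = (33 − 31) / 4.397 = 0.455
P(T ≤ 33) = Φ(0.455) ≈ 0.675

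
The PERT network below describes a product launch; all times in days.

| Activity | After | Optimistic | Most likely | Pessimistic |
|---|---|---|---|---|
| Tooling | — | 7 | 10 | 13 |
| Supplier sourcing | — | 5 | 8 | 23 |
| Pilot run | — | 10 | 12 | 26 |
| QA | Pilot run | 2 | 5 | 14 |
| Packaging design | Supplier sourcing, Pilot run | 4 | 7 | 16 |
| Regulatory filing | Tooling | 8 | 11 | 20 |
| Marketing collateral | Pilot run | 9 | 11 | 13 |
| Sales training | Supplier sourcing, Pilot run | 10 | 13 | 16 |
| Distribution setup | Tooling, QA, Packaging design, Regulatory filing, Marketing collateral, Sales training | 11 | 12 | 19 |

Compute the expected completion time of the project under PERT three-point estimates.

40 days

te_Tooling = (7 + 4·10 + 13)/6 = 60/6 = 10
te_Supplier sourcing = (5 + 4·8 + 23)/6 = 60/6 = 10
te_Pilot run = (10 + 4·12 + 26)/6 = 84/6 = 14
te_QA = (2 + 4·5 + 14)/6 = 36/6 = 6
te_Packaging design = (4 + 4·7 + 16)/6 = 48/6 = 8
te_Regulatory filing = (8 + 4·11 + 20)/6 = 72/6 = 12
te_Marketing collateral = (9 + 4·11 + 13)/6 = 66/6 = 11
te_Sales training = (10 + 4·13 + 16)/6 = 78/6 = 13
te_Distribution setup = (11 + 4·12 + 19)/6 = 78/6 = 13

Forward pass:
ES_Tooling = 0; EF_Tooling = 10
ES_Supplier sourcing = 0; EF_Supplier sourcing = 10
ES_Pilot run = 0; EF_Pilot run = 14
ES_QA = 14; EF_QA = 14+6 = 20
ES_Packaging design = max(EF_Supplier sourcing=10, EF_Pilot run=14) = 14; EF_Packaging design = 14+8 = 22
ES_Regulatory filing = 10; EF_Regulatory filing = 10+12 = 22
ES_Marketing collateral = 14; EF_Marketing collateral = 14+11 = 25
ES_Sales training = max(EF_Supplier sourcing=10, EF_Pilot run=14) = 14; EF_Sales training = 14+13 = 27
ES_Distribution setup = max(EF_Tooling=10, EF_QA=20, EF_Packaging design=22, EF_Regulatory filing=22, EF_Marketing collateral=25, EF_Sales training=27) = 27; EF_Distribution setup = 27+13 = 40
Expected project duration μ = 40 days. Critical path: Pilot run → Sales training → Distribution setup.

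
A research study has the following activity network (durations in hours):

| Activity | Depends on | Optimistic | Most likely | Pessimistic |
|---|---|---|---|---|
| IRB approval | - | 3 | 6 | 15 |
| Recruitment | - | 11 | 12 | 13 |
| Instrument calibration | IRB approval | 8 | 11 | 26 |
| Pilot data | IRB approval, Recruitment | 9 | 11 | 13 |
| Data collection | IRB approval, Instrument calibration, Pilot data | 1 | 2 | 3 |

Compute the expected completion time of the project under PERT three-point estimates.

25 hours

te_IRB approval = (3 + 4·6 + 15)/6 = 42/6 = 7
te_Recruitment = (11 + 4·12 + 13)/6 = 72/6 = 12
te_Instrument calibration = (8 + 4·11 + 26)/6 = 78/6 = 13
te_Pilot data = (9 + 4·11 + 13)/6 = 66/6 = 11
te_Data collection = (1 + 4·2 + 3)/6 = 12/6 = 2

Forward pass:
ES_IRB approval = 0; EF_IRB approval = 7
ES_Recruitment = 0; EF_Recruitment = 12
ES_Instrument calibration = 7; EF_Instrument calibration = 7+13 = 20
ES_Pilot data = max(EF_IRB approval=7, EF_Recruitment=12) = 12; EF_Pilot data = 12+11 = 23
ES_Data collection = max(EF_IRB approval=7, EF_Instrument calibration=20, EF_Pilot data=23) = 23; EF_Data collection = 23+2 = 25
Expected project duration μ = 25 hours. Critical path: Recruitment → Pilot data → Data collection.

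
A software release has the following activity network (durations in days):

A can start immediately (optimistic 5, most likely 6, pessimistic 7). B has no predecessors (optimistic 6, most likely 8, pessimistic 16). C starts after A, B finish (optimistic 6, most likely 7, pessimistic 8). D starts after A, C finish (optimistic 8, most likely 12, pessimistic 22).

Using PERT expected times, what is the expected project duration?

29 days

te_A = (5 + 4·6 + 7)/6 = 36/6 = 6
te_B = (6 + 4·8 + 16)/6 = 54/6 = 9
te_C = (6 + 4·7 + 8)/6 = 42/6 = 7
te_D = (8 + 4·12 + 22)/6 = 78/6 = 13

Forward pass:
ES_A = 0; EF_A = 6
ES_B = 0; EF_B = 9
ES_C = max(EF_A=6, EF_B=9) = 9; EF_C = 9+7 = 16
ES_D = max(EF_A=6, EF_C=16) = 16; EF_D = 16+13 = 29
Expected project duration μ = 29 days. Critical path: B → C → D.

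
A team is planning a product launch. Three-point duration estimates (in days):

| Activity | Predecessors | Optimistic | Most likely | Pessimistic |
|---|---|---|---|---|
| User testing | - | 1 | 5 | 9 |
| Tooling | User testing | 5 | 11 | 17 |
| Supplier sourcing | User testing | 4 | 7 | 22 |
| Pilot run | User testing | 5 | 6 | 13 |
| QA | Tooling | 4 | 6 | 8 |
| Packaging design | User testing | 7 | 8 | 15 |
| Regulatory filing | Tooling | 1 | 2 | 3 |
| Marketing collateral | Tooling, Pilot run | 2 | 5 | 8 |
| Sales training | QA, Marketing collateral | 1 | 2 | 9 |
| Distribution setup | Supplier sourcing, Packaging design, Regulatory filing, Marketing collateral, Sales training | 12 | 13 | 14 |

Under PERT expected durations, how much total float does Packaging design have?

te_User testing = (1 + 4·5 + 9)/6 = 30/6 = 5
te_Tooling = (5 + 4·11 + 17)/6 = 66/6 = 11
te_Supplier sourcing = (4 + 4·7 + 22)/6 = 54/6 = 9
te_Pilot run = (5 + 4·6 + 13)/6 = 42/6 = 7
te_QA = (4 + 4·6 + 8)/6 = 36/6 = 6
te_Packaging design = (7 + 4·8 + 15)/6 = 54/6 = 9
te_Regulatory filing = (1 + 4·2 + 3)/6 = 12/6 = 2
te_Marketing collateral = (2 + 4·5 + 8)/6 = 30/6 = 5
te_Sales training = (1 + 4·2 + 9)/6 = 18/6 = 3
te_Distribution setup = (12 + 4·13 + 14)/6 = 78/6 = 13

Forward pass:
ES_User testing = 0; EF_User testing = 5
ES_Tooling = 5; EF_Tooling = 5+11 = 16
ES_Supplier sourcing = 5; EF_Supplier sourcing = 5+9 = 14
ES_Pilot run = 5; EF_Pilot run = 5+7 = 12
ES_QA = 16; EF_QA = 16+6 = 22
ES_Packaging design = 5; EF_Packaging design = 5+9 = 14
ES_Regulatory filing = 16; EF_Regulatory filing = 16+2 = 18
ES_Marketing collateral = max(EF_Tooling=16, EF_Pilot run=12) = 16; EF_Marketing collateral = 16+5 = 21
ES_Sales training = max(EF_QA=22, EF_Marketing collateral=21) = 22; EF_Sales training = 22+3 = 25
ES_Distribution setup = max(EF_Supplier sourcing=14, EF_Packaging design=14, EF_Regulatory filing=18, EF_Marketing collateral=21, EF_Sales training=25) = 25; EF_Distribution setup = 25+13 = 38
Expected project duration μ = 38 days. Critical path: User testing → Tooling → QA → Sales training → Distribution setup.

Backward pass:
LF_Distribution setup = 38; LS_Distribution setup = 38−13 = 25
LF_Sales training = LS_Distribution setup = 25; LS_Sales training = 25−3 = 22
LF_Marketing collateral = min(LS_Sales training=22, LS_Distribution setup=25) = 22; LS_Marketing collateral = 22−5 = 17
LF_Regulatory filing = LS_Distribution setup = 25; LS_Regulatory filing = 25−2 = 23
LF_Packaging design = LS_Distribution setup = 25; LS_Packaging design = 25−9 = 16
LF_QA = LS_Sales training = 22; LS_QA = 22−6 = 16
LF_Pilot run = LS_Marketing collateral = 17; LS_Pilot run = 17−7 = 10
LF_Supplier sourcing = LS_Distribution setup = 25; LS_Supplier sourcing = 25−9 = 16
LF_Tooling = min(LS_QA=16, LS_Regulatory filing=23, LS_Marketing collateral=17) = 16; LS_Tooling = 16−11 = 5
LF_User testing = min(LS_Tooling=5, LS_Supplier sourcing=16, LS_Pilot run=10, LS_Packaging design=16) = 5; LS_User testing = 5−5 = 0
Slack_Packaging design = LS_Packaging design − ES_Packaging design = 16 − 5 = 11

11 days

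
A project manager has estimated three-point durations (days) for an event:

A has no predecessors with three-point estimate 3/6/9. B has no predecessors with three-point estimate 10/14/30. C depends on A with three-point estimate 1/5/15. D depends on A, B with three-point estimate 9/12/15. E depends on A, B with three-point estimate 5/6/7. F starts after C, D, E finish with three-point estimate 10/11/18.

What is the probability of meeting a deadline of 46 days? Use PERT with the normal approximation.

0.946

te_A = (3 + 4·6 + 9)/6 = 36/6 = 6; σ²_A = ((9−3)/6)² = 1.000
te_B = (10 + 4·14 + 30)/6 = 96/6 = 16; σ²_B = ((30−10)/6)² = 11.111
te_C = (1 + 4·5 + 15)/6 = 36/6 = 6; σ²_C = ((15−1)/6)² = 5.444
te_D = (9 + 4·12 + 15)/6 = 72/6 = 12; σ²_D = ((15−9)/6)² = 1.000
te_E = (5 + 4·6 + 7)/6 = 36/6 = 6; σ²_E = ((7−5)/6)² = 0.111
te_F = (10 + 4·11 + 18)/6 = 72/6 = 12; σ²_F = ((18−10)/6)² = 1.778

Forward pass:
ES_A = 0; EF_A = 6
ES_B = 0; EF_B = 16
ES_C = 6; EF_C = 6+6 = 12
ES_D = max(EF_A=6, EF_B=16) = 16; EF_D = 16+12 = 28
ES_E = max(EF_A=6, EF_B=16) = 16; EF_E = 16+6 = 22
ES_F = max(EF_C=12, EF_D=28, EF_E=22) = 28; EF_F = 28+12 = 40
Expected project duration μ = 40 days. Critical path: B → D → F.

Variance along critical path = 11.111 + 1.000 + 1.778 = 13.889; σ = √13.889 = 3.727 days.
Z = (46 − 40) / 3.727 = 1.610
P(T ≤ 46) = Φ(1.610) ≈ 0.946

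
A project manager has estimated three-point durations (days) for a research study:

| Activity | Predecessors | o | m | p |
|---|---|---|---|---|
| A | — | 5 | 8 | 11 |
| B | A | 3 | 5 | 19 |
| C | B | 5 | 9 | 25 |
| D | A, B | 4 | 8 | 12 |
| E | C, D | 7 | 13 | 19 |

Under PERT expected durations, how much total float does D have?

te_A = (5 + 4·8 + 11)/6 = 48/6 = 8
te_B = (3 + 4·5 + 19)/6 = 42/6 = 7
te_C = (5 + 4·9 + 25)/6 = 66/6 = 11
te_D = (4 + 4·8 + 12)/6 = 48/6 = 8
te_E = (7 + 4·13 + 19)/6 = 78/6 = 13

Forward pass:
ES_A = 0; EF_A = 8
ES_B = 8; EF_B = 8+7 = 15
ES_C = 15; EF_C = 15+11 = 26
ES_D = max(EF_A=8, EF_B=15) = 15; EF_D = 15+8 = 23
ES_E = max(EF_C=26, EF_D=23) = 26; EF_E = 26+13 = 39
Expected project duration μ = 39 days. Critical path: A → B → C → E.

Backward pass:
LF_E = 39; LS_E = 39−13 = 26
LF_D = LS_E = 26; LS_D = 26−8 = 18
LF_C = LS_E = 26; LS_C = 26−11 = 15
LF_B = min(LS_C=15, LS_D=18) = 15; LS_B = 15−7 = 8
LF_A = min(LS_B=8, LS_D=18) = 8; LS_A = 8−8 = 0
Slack_D = LS_D − ES_D = 18 − 15 = 3

3 days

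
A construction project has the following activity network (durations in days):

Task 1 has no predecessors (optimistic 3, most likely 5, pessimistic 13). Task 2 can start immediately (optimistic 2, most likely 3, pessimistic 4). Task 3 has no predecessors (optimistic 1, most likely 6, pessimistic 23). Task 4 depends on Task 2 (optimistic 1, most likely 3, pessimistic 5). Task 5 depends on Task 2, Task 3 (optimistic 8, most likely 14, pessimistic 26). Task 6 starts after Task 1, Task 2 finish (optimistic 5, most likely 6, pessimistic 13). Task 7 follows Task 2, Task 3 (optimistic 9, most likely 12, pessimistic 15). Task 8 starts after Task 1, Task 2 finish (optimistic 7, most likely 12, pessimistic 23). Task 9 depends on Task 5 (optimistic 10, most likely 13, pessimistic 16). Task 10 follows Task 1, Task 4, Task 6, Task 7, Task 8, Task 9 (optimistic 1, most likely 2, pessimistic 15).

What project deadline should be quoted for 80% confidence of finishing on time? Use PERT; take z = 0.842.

44.5 days

te_Task 1 = (3 + 4·5 + 13)/6 = 36/6 = 6; σ²_Task 1 = ((13−3)/6)² = 2.778
te_Task 2 = (2 + 4·3 + 4)/6 = 18/6 = 3; σ²_Task 2 = ((4−2)/6)² = 0.111
te_Task 3 = (1 + 4·6 + 23)/6 = 48/6 = 8; σ²_Task 3 = ((23−1)/6)² = 13.444
te_Task 4 = (1 + 4·3 + 5)/6 = 18/6 = 3; σ²_Task 4 = ((5−1)/6)² = 0.444
te_Task 5 = (8 + 4·14 + 26)/6 = 90/6 = 15; σ²_Task 5 = ((26−8)/6)² = 9.000
te_Task 6 = (5 + 4·6 + 13)/6 = 42/6 = 7; σ²_Task 6 = ((13−5)/6)² = 1.778
te_Task 7 = (9 + 4·12 + 15)/6 = 72/6 = 12; σ²_Task 7 = ((15−9)/6)² = 1.000
te_Task 8 = (7 + 4·12 + 23)/6 = 78/6 = 13; σ²_Task 8 = ((23−7)/6)² = 7.111
te_Task 9 = (10 + 4·13 + 16)/6 = 78/6 = 13; σ²_Task 9 = ((16−10)/6)² = 1.000
te_Task 10 = (1 + 4·2 + 15)/6 = 24/6 = 4; σ²_Task 10 = ((15−1)/6)² = 5.444

Forward pass:
ES_Task 1 = 0; EF_Task 1 = 6
ES_Task 2 = 0; EF_Task 2 = 3
ES_Task 3 = 0; EF_Task 3 = 8
ES_Task 4 = 3; EF_Task 4 = 3+3 = 6
ES_Task 5 = max(EF_Task 2=3, EF_Task 3=8) = 8; EF_Task 5 = 8+15 = 23
ES_Task 6 = max(EF_Task 1=6, EF_Task 2=3) = 6; EF_Task 6 = 6+7 = 13
ES_Task 7 = max(EF_Task 2=3, EF_Task 3=8) = 8; EF_Task 7 = 8+12 = 20
ES_Task 8 = max(EF_Task 1=6, EF_Task 2=3) = 6; EF_Task 8 = 6+13 = 19
ES_Task 9 = 23; EF_Task 9 = 23+13 = 36
ES_Task 10 = max(EF_Task 1=6, EF_Task 4=6, EF_Task 6=13, EF_Task 7=20, EF_Task 8=19, EF_Task 9=36) = 36; EF_Task 10 = 36+4 = 40
Expected project duration μ = 40 days. Critical path: Task 3 → Task 5 → Task 9 → Task 10.

Variance along critical path = 13.444 + 9.000 + 1.000 + 5.444 = 28.889; σ = 5.375 days.
D = μ + z·σ = 40 + 0.842·5.375 = 44.5 days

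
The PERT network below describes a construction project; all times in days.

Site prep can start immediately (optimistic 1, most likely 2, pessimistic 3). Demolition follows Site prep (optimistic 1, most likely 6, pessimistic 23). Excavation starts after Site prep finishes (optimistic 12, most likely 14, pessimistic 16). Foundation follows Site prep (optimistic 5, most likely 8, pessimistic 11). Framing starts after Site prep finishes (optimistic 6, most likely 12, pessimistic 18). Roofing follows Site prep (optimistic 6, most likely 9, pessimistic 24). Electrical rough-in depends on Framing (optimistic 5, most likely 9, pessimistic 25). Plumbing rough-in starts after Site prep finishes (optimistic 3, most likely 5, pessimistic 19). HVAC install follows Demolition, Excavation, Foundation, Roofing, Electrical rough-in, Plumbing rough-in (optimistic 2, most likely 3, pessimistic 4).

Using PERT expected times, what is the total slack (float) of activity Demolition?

te_Site prep = (1 + 4·2 + 3)/6 = 12/6 = 2
te_Demolition = (1 + 4·6 + 23)/6 = 48/6 = 8
te_Excavation = (12 + 4·14 + 16)/6 = 84/6 = 14
te_Foundation = (5 + 4·8 + 11)/6 = 48/6 = 8
te_Framing = (6 + 4·12 + 18)/6 = 72/6 = 12
te_Roofing = (6 + 4·9 + 24)/6 = 66/6 = 11
te_Electrical rough-in = (5 + 4·9 + 25)/6 = 66/6 = 11
te_Plumbing rough-in = (3 + 4·5 + 19)/6 = 42/6 = 7
te_HVAC install = (2 + 4·3 + 4)/6 = 18/6 = 3

Forward pass:
ES_Site prep = 0; EF_Site prep = 2
ES_Demolition = 2; EF_Demolition = 2+8 = 10
ES_Excavation = 2; EF_Excavation = 2+14 = 16
ES_Foundation = 2; EF_Foundation = 2+8 = 10
ES_Framing = 2; EF_Framing = 2+12 = 14
ES_Roofing = 2; EF_Roofing = 2+11 = 13
ES_Electrical rough-in = 14; EF_Electrical rough-in = 14+11 = 25
ES_Plumbing rough-in = 2; EF_Plumbing rough-in = 2+7 = 9
ES_HVAC install = max(EF_Demolition=10, EF_Excavation=16, EF_Foundation=10, EF_Roofing=13, EF_Electrical rough-in=25, EF_Plumbing rough-in=9) = 25; EF_HVAC install = 25+3 = 28
Expected project duration μ = 28 days. Critical path: Site prep → Framing → Electrical rough-in → HVAC install.

Backward pass:
LF_HVAC install = 28; LS_HVAC install = 28−3 = 25
LF_Plumbing rough-in = LS_HVAC install = 25; LS_Plumbing rough-in = 25−7 = 18
LF_Electrical rough-in = LS_HVAC install = 25; LS_Electrical rough-in = 25−11 = 14
LF_Roofing = LS_HVAC install = 25; LS_Roofing = 25−11 = 14
LF_Framing = LS_Electrical rough-in = 14; LS_Framing = 14−12 = 2
LF_Foundation = LS_HVAC install = 25; LS_Foundation = 25−8 = 17
LF_Excavation = LS_HVAC install = 25; LS_Excavation = 25−14 = 11
LF_Demolition = LS_HVAC install = 25; LS_Demolition = 25−8 = 17
LF_Site prep = min(LS_Demolition=17, LS_Excavation=11, LS_Foundation=17, LS_Framing=2, LS_Roofing=14, LS_Plumbing rough-in=18) = 2; LS_Site prep = 2−2 = 0
Slack_Demolition = LS_Demolition − ES_Demolition = 17 − 2 = 15

15 days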